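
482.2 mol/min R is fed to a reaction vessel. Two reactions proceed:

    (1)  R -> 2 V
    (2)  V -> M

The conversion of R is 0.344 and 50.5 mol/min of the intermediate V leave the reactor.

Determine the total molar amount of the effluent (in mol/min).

648 mol/min

Conversion of R: R consumed = 1ξ₁ = 0.344 × 482.2 → ξ₁ = 165.9 mol/min.
V balance: n_V = 0 + 2ξ₁ − 1ξ₂ = 50.5 → ξ₂ = (2·165.9 − 50.5)/1 = 281.3 mol/min.
Outlet amounts (n = n₀ + Σ ν·ξ):
  R: 482.2 − 1(165.9) = 316.3
  V: 0 + 2(165.9) − 1(281.3) = 50.5
  M: 0 + 1(281.3) = 281.3
Total out = 316.3 + 50.5 + 281.3 = 648.1 mol/min.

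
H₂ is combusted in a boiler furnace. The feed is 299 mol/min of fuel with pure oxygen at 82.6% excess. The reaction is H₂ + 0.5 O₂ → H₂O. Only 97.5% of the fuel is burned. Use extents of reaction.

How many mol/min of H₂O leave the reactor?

292 mol/min

Stoichiometric O₂ = 0.5 × 299 = 149.5 mol/min; O₂ fed = 149.5 × 1.826 = 273 mol/min.
Fuel reacted = 0.975 × 299 → ξ = 291.5 mol/min.
Outlet (n = n₀ + ν ξ):
  H₂: 299 − 1(291.5) = 7.475
  O₂: 273 − 0.5(291.5) = 127.2
  H₂O: 0 + 1(291.5) = 291.5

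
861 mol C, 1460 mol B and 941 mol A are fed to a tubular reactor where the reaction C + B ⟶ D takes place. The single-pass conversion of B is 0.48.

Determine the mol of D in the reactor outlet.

701 mol

B reacted = 0.48 × 1460 = 700.8 mol; ν_B = −1, so ξ = 700.8/1 = 700.8 mol.
Outlet amounts (n = n₀ + ν ξ):
  C: 861 − 1(700.8) = 160.2
  B: 1460 − 1(700.8) = 759.2
  D: 0 + 1(700.8) = 700.8
  A: 941 (inert)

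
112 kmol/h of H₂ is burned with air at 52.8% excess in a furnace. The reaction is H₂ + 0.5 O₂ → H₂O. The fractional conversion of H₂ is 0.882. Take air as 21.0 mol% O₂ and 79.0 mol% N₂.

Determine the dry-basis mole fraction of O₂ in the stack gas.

0.0974

Stoichiometric O₂ = 0.5 × 112 = 56 kmol/h; O₂ fed = 56 × 1.528 = 85.57 kmol/h.
N₂ fed = 85.57 × 79/21 = 321.9 kmol/h.
Fuel reacted = 0.882 × 112 → ξ = 98.78 kmol/h.
Outlet (n = n₀ + ν ξ):
  H₂: 112 − 1(98.78) = 13.22
  O₂: 85.57 − 0.5(98.78) = 36.18
  N₂: 321.9 (inert)
  H₂O: 0 + 1(98.78) = 98.78
Dry total = 371.3 kmol/h; y_O₂ (dry) = 36.18 / 371.3 = 0.09743.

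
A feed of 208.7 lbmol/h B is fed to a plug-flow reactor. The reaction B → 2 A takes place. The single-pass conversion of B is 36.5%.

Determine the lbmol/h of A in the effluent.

152 lbmol/h

B reacted = 0.365 × 208.7 = 76.18 lbmol/h; ν_B = −1, so ξ = 76.18/1 = 76.18 lbmol/h.
Outlet amounts (n = n₀ + ν ξ):
  B: 208.7 − 1(76.18) = 132.5
  A: 0 + 2(76.18) = 152.4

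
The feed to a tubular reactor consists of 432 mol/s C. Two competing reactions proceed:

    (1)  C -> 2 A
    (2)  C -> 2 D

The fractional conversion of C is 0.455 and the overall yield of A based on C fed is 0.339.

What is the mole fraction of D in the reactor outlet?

Yield of A: 2ξ₁ / 432 = 0.339 → ξ₁ = 73.22 mol/s.
Conversion of C: 1ξ₁ + 1ξ₂ = 0.455 × 432 = 196.6 → ξ₂ = 123.3 mol/s.
Outlet amounts (n = n₀ + Σ ν·ξ):
  C: 432 − 1(73.22) − 1(123.3) = 235.4
  A: 0 + 2(73.22) = 146.4
  D: 0 + 2(123.3) = 246.7
Total out = 628.6 mol/s; y_D = 246.7 / 628.6 = 0.3924.

0.392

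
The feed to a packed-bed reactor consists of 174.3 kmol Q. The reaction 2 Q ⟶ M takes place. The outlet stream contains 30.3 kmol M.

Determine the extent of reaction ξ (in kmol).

For M: n = n₀ + 1ξ → 30.3 = 0 + 1ξ, giving ξ = 30.3 kmol.
Outlet amounts (n = n₀ + ν ξ):
  Q: 174.3 − 2(30.3) = 113.7
  M: 0 + 1(30.3) = 30.3

ξ = 30.3 kmol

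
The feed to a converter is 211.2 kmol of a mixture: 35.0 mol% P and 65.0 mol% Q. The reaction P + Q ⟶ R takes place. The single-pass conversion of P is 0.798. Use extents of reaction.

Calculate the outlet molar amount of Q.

P reacted = 0.798 × 73.92 = 58.99 kmol; ν_P = −1, so ξ = 58.99/1 = 58.99 kmol.
Outlet amounts (n = n₀ + ν ξ):
  P: 73.92 − 1(58.99) = 14.93
  Q: 137.3 − 1(58.99) = 78.29
  R: 0 + 1(58.99) = 58.99

78.3 kmol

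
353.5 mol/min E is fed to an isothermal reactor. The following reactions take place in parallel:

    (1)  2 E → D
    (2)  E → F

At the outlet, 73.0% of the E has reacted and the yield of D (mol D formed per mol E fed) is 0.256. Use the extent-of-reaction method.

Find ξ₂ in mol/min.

Yield of D: 1ξ₁ / 353.5 = 0.256 → ξ₁ = 90.5 mol/min.
Conversion of E: 2ξ₁ + 1ξ₂ = 0.73 × 353.5 = 258.1 → ξ₂ = 77.06 mol/min.
Outlet amounts (n = n₀ + Σ ν·ξ):
  E: 353.5 − 2(90.5) − 1(77.06) = 95.44
  D: 0 + 1(90.5) = 90.5
  F: 0 + 1(77.06) = 77.06

ξ₂ = 77.1 mol/min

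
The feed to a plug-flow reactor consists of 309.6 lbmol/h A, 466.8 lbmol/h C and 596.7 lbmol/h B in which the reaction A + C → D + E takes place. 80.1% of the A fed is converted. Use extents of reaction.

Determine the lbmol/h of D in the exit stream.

A reacted = 0.801 × 309.6 = 248 lbmol/h; ν_A = −1, so ξ = 248/1 = 248 lbmol/h.
Outlet amounts (n = n₀ + ν ξ):
  A: 309.6 − 1(248) = 61.61
  C: 466.8 − 1(248) = 218.8
  D: 0 + 1(248) = 248
  E: 0 + 1(248) = 248
  B: 596.7 (inert)

248 lbmol/h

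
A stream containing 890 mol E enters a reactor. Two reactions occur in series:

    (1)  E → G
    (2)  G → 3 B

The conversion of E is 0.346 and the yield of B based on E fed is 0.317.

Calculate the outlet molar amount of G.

Conversion of E: E consumed = 1ξ₁ = 0.346 × 890 → ξ₁ = 307.9 mol.
Yield of B: 3ξ₂ / 890 = 0.317 → ξ₂ = 94.04 mol.
Outlet amounts (n = n₀ + Σ ν·ξ):
  E: 890 − 1(307.9) = 582.1
  G: 0 + 1(307.9) − 1(94.04) = 213.9
  B: 0 + 3(94.04) = 282.1

214 mol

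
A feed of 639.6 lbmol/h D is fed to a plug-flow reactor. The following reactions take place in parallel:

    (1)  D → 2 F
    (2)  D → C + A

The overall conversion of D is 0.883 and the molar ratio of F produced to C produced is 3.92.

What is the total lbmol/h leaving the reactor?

Conversion of D: D consumed = 0.883 × 639.6 = 564.8 lbmol/h = 1ξ₁ + 1ξ₂.
Selectivity: 2ξ₁ / (1ξ₂) = 3.92 → ξ₁ = 1.96 ξ₂.
Substitute: (1·1.96 + 1) ξ₂ = 564.8 → ξ₂ = 190.8 lbmol/h, ξ₁ = 374 lbmol/h.
Outlet amounts (n = n₀ + Σ ν·ξ):
  D: 639.6 − 1(374) − 1(190.8) = 74.83
  F: 0 + 2(374) = 747.9
  C: 0 + 1(190.8) = 190.8
  A: 0 + 1(190.8) = 190.8
Total out = 74.83 + 747.9 + 190.8 + 190.8 = 1204 lbmol/h.

1200 lbmol/h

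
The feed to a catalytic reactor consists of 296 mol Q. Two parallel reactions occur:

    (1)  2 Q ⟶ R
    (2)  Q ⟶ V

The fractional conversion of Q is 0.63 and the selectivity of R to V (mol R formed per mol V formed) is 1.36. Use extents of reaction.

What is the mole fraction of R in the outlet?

Conversion of Q: Q consumed = 0.63 × 296 = 186.5 mol = 2ξ₁ + 1ξ₂.
Selectivity: 1ξ₁ / (1ξ₂) = 1.36 → ξ₁ = 1.36 ξ₂.
Substitute: (2·1.36 + 1) ξ₂ = 186.5 → ξ₂ = 50.13 mol, ξ₁ = 68.18 mol.
Outlet amounts (n = n₀ + Σ ν·ξ):
  Q: 296 − 2(68.18) − 1(50.13) = 109.5
  R: 0 + 1(68.18) = 68.18
  V: 0 + 1(50.13) = 50.13
Total out = 227.8 mol; y_R = 68.18 / 227.8 = 0.2992.

0.299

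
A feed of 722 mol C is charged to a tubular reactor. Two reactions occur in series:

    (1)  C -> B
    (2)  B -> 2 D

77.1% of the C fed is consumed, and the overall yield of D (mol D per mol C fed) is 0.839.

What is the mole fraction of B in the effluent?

Conversion of C: C consumed = 1ξ₁ = 0.771 × 722 → ξ₁ = 556.7 mol.
Yield of D: 2ξ₂ / 722 = 0.839 → ξ₂ = 302.9 mol.
Outlet amounts (n = n₀ + Σ ν·ξ):
  C: 722 − 1(556.7) = 165.3
  B: 0 + 1(556.7) − 1(302.9) = 253.8
  D: 0 + 2(302.9) = 605.8
Total out = 1025 mol; y_B = 253.8 / 1025 = 0.2476.

0.248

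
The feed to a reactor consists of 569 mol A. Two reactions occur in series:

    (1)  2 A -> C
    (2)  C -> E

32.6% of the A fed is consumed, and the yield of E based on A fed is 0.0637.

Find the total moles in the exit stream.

476 mol

Conversion of A: A consumed = 2ξ₁ = 0.326 × 569 → ξ₁ = 92.75 mol.
Yield of E: 1ξ₂ / 569 = 0.0637 → ξ₂ = 36.25 mol.
Outlet amounts (n = n₀ + Σ ν·ξ):
  A: 569 − 2(92.75) = 383.5
  C: 0 + 1(92.75) − 1(36.25) = 56.5
  E: 0 + 1(36.25) = 36.25
Total out = 383.5 + 56.5 + 36.25 = 476.3 mol.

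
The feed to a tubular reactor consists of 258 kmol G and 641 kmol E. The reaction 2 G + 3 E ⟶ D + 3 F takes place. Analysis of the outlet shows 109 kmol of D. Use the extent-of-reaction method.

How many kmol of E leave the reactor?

314 kmol

For D: n = n₀ + 1ξ → 109 = 0 + 1ξ, giving ξ = 109 kmol.
Outlet amounts (n = n₀ + ν ξ):
  G: 258 − 2(109) = 40
  E: 641 − 3(109) = 314
  D: 0 + 1(109) = 109
  F: 0 + 3(109) = 327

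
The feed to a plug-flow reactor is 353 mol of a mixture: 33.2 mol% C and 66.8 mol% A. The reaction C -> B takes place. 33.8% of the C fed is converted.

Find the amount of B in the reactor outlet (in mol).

C reacted = 0.338 × 117.2 = 39.61 mol; ν_C = −1, so ξ = 39.61/1 = 39.61 mol.
Outlet amounts (n = n₀ + ν ξ):
  C: 117.2 − 1(39.61) = 77.58
  B: 0 + 1(39.61) = 39.61
  A: 235.8 (inert)

39.6 mol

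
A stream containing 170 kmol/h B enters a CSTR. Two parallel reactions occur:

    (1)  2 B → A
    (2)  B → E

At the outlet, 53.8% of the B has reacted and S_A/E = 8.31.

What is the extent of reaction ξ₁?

Conversion of B: B consumed = 0.538 × 170 = 91.46 kmol/h = 2ξ₁ + 1ξ₂.
Selectivity: 1ξ₁ / (1ξ₂) = 8.31 → ξ₁ = 8.31 ξ₂.
Substitute: (2·8.31 + 1) ξ₂ = 91.46 → ξ₂ = 5.191 kmol/h, ξ₁ = 43.13 kmol/h.
Outlet amounts (n = n₀ + Σ ν·ξ):
  B: 170 − 2(43.13) − 1(5.191) = 78.54
  A: 0 + 1(43.13) = 43.13
  E: 0 + 1(5.191) = 5.191

ξ₁ = 43.1 kmol/h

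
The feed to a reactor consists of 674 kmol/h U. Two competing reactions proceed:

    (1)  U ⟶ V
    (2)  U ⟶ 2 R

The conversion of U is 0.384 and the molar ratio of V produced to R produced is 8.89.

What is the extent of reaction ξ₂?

Conversion of U: U consumed = 0.384 × 674 = 258.8 kmol/h = 1ξ₁ + 1ξ₂.
Selectivity: 1ξ₁ / (2ξ₂) = 8.89 → ξ₁ = 17.78 ξ₂.
Substitute: (1·17.78 + 1) ξ₂ = 258.8 → ξ₂ = 13.78 kmol/h, ξ₁ = 245 kmol/h.
Outlet amounts (n = n₀ + Σ ν·ξ):
  U: 674 − 1(245) − 1(13.78) = 415.2
  V: 0 + 1(245) = 245
  R: 0 + 2(13.78) = 27.56

ξ₂ = 13.8 kmol/h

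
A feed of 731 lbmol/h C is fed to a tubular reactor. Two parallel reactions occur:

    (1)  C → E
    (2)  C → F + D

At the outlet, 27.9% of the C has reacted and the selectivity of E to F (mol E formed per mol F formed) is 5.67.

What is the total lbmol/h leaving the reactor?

762 lbmol/h

Conversion of C: C consumed = 0.279 × 731 = 203.9 lbmol/h = 1ξ₁ + 1ξ₂.
Selectivity: 1ξ₁ / (1ξ₂) = 5.67 → ξ₁ = 5.67 ξ₂.
Substitute: (1·5.67 + 1) ξ₂ = 203.9 → ξ₂ = 30.58 lbmol/h, ξ₁ = 173.4 lbmol/h.
Outlet amounts (n = n₀ + Σ ν·ξ):
  C: 731 − 1(173.4) − 1(30.58) = 527.1
  E: 0 + 1(173.4) = 173.4
  F: 0 + 1(30.58) = 30.58
  D: 0 + 1(30.58) = 30.58
Total out = 527.1 + 173.4 + 30.58 + 30.58 = 761.6 lbmol/h.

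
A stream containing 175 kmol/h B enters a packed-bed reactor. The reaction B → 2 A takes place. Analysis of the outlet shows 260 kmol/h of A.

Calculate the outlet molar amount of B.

45 kmol/h

For A: n = n₀ + 2ξ → 260 = 0 + 2ξ, giving ξ = 130 kmol/h.
Outlet amounts (n = n₀ + ν ξ):
  B: 175 − 1(130) = 45
  A: 0 + 2(130) = 260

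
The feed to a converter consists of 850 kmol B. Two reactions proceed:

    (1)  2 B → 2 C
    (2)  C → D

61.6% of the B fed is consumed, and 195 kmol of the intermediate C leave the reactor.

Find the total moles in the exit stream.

Conversion of B: B consumed = 2ξ₁ = 0.616 × 850 → ξ₁ = 261.8 kmol.
C balance: n_C = 0 + 2ξ₁ − 1ξ₂ = 195 → ξ₂ = (2·261.8 − 195)/1 = 328.6 kmol.
Outlet amounts (n = n₀ + Σ ν·ξ):
  B: 850 − 2(261.8) = 326.4
  C: 0 + 2(261.8) − 1(328.6) = 195
  D: 0 + 1(328.6) = 328.6
Total out = 326.4 + 195 + 328.6 = 850 kmol.

850 kmol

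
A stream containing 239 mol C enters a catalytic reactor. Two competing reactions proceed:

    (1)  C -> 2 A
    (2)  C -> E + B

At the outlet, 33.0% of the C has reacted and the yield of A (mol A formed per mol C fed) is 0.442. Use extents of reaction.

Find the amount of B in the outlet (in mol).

26.1 mol

Yield of A: 2ξ₁ / 239 = 0.442 → ξ₁ = 52.82 mol.
Conversion of C: 1ξ₁ + 1ξ₂ = 0.33 × 239 = 78.87 → ξ₂ = 26.05 mol.
Outlet amounts (n = n₀ + Σ ν·ξ):
  C: 239 − 1(52.82) − 1(26.05) = 160.1
  A: 0 + 2(52.82) = 105.6
  E: 0 + 1(26.05) = 26.05
  B: 0 + 1(26.05) = 26.05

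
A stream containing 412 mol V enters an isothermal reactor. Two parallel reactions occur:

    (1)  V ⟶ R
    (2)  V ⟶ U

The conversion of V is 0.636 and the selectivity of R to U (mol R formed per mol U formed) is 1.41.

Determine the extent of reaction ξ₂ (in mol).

Conversion of V: V consumed = 0.636 × 412 = 262 mol = 1ξ₁ + 1ξ₂.
Selectivity: 1ξ₁ / (1ξ₂) = 1.41 → ξ₁ = 1.41 ξ₂.
Substitute: (1·1.41 + 1) ξ₂ = 262 → ξ₂ = 108.7 mol, ξ₁ = 153.3 mol.
Outlet amounts (n = n₀ + Σ ν·ξ):
  V: 412 − 1(153.3) − 1(108.7) = 150
  R: 0 + 1(153.3) = 153.3
  U: 0 + 1(108.7) = 108.7

ξ₂ = 109 mol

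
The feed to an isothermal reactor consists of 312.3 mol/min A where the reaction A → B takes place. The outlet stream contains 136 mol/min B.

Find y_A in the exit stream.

For B: n = n₀ + 1ξ → 136 = 0 + 1ξ, giving ξ = 136 mol/min.
Outlet amounts (n = n₀ + ν ξ):
  A: 312.3 − 1(136) = 176.3
  B: 0 + 1(136) = 136
Total out = 312.3 mol/min; y_A = 176.3 / 312.3 = 0.5645.

0.565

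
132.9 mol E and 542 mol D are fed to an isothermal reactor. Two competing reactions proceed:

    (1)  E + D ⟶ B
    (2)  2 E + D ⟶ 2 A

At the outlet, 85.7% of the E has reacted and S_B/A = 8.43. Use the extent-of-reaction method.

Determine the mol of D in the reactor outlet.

434 mol

Conversion of E: E consumed = 0.857 × 132.9 = 113.9 mol = 1ξ₁ + 2ξ₂.
Selectivity: 1ξ₁ / (2ξ₂) = 8.43 → ξ₁ = 16.86 ξ₂.
Substitute: (1·16.86 + 2) ξ₂ = 113.9 → ξ₂ = 6.039 mol, ξ₁ = 101.8 mol.
Outlet amounts (n = n₀ + Σ ν·ξ):
  E: 132.9 − 1(101.8) − 2(6.039) = 19
  D: 542 − 1(101.8) − 1(6.039) = 434.1
  B: 0 + 1(101.8) = 101.8
  A: 0 + 2(6.039) = 12.08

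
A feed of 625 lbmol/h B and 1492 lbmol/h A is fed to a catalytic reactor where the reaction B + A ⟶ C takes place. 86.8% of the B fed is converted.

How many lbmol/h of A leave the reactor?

950 lbmol/h

B reacted = 0.868 × 625 = 542.5 lbmol/h; ν_B = −1, so ξ = 542.5/1 = 542.5 lbmol/h.
Outlet amounts (n = n₀ + ν ξ):
  B: 625 − 1(542.5) = 82.5
  A: 1492 − 1(542.5) = 949.5
  C: 0 + 1(542.5) = 542.5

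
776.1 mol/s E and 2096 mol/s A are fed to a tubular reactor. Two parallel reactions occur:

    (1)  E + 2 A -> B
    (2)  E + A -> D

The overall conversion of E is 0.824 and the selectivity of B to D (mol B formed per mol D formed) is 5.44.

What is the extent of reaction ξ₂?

ξ₂ = 99.3 mol/s

Conversion of E: E consumed = 0.824 × 776.1 = 639.5 mol/s = 1ξ₁ + 1ξ₂.
Selectivity: 1ξ₁ / (1ξ₂) = 5.44 → ξ₁ = 5.44 ξ₂.
Substitute: (1·5.44 + 1) ξ₂ = 639.5 → ξ₂ = 99.3 mol/s, ξ₁ = 540.2 mol/s.
Outlet amounts (n = n₀ + Σ ν·ξ):
  E: 776.1 − 1(540.2) − 1(99.3) = 136.6
  A: 2096 − 2(540.2) − 1(99.3) = 916.3
  B: 0 + 1(540.2) = 540.2
  D: 0 + 1(99.3) = 99.3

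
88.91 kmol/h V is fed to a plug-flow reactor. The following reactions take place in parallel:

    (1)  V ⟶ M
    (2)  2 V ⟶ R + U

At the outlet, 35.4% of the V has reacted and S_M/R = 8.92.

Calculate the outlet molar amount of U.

2.88 kmol/h

Conversion of V: V consumed = 0.354 × 88.91 = 31.47 kmol/h = 1ξ₁ + 2ξ₂.
Selectivity: 1ξ₁ / (1ξ₂) = 8.92 → ξ₁ = 8.92 ξ₂.
Substitute: (1·8.92 + 2) ξ₂ = 31.47 → ξ₂ = 2.882 kmol/h, ξ₁ = 25.71 kmol/h.
Outlet amounts (n = n₀ + Σ ν·ξ):
  V: 88.91 − 1(25.71) − 2(2.882) = 57.44
  M: 0 + 1(25.71) = 25.71
  R: 0 + 1(2.882) = 2.882
  U: 0 + 1(2.882) = 2.882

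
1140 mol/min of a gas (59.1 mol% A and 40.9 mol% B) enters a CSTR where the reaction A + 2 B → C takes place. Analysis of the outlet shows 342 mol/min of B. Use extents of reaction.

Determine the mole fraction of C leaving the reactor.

0.0612

For B: n = n₀ − 2ξ → 342 = 466.3 − 2ξ, giving ξ = 62.13 mol/min.
Outlet amounts (n = n₀ + ν ξ):
  A: 673.7 − 1(62.13) = 611.6
  B: 466.3 − 2(62.13) = 342
  C: 0 + 1(62.13) = 62.13
Total out = 1016 mol/min; y_C = 62.13 / 1016 = 0.06117.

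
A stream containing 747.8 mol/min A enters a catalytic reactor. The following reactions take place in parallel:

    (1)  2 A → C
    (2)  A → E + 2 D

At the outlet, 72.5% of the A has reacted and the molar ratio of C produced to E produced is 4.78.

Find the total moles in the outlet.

Conversion of A: A consumed = 0.725 × 747.8 = 542.2 mol/min = 2ξ₁ + 1ξ₂.
Selectivity: 1ξ₁ / (1ξ₂) = 4.78 → ξ₁ = 4.78 ξ₂.
Substitute: (2·4.78 + 1) ξ₂ = 542.2 → ξ₂ = 51.34 mol/min, ξ₁ = 245.4 mol/min.
Outlet amounts (n = n₀ + Σ ν·ξ):
  A: 747.8 − 2(245.4) − 1(51.34) = 205.6
  C: 0 + 1(245.4) = 245.4
  E: 0 + 1(51.34) = 51.34
  D: 0 + 2(51.34) = 102.7
Total out = 205.6 + 245.4 + 51.34 + 102.7 = 605.1 mol/min.

605 mol/min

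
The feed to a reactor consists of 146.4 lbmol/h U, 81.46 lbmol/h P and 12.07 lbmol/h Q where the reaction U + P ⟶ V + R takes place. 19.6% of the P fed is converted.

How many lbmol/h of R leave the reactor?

P reacted = 0.196 × 81.46 = 15.97 lbmol/h; ν_P = −1, so ξ = 15.97/1 = 15.97 lbmol/h.
Outlet amounts (n = n₀ + ν ξ):
  U: 146.4 − 1(15.97) = 130.4
  P: 81.46 − 1(15.97) = 65.49
  V: 0 + 1(15.97) = 15.97
  R: 0 + 1(15.97) = 15.97
  Q: 12.07 (inert)

16 lbmol/h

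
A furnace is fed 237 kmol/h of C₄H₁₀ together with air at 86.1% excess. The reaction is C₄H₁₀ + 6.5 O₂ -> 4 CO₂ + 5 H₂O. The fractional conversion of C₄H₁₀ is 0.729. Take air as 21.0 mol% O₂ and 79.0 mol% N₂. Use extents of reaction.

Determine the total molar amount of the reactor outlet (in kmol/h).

14100 kmol/h

Stoichiometric O₂ = 6.5 × 237 = 1540 kmol/h; O₂ fed = 1540 × 1.861 = 2867 kmol/h.
N₂ fed = 2867 × 79/21 = 10780 kmol/h.
Fuel reacted = 0.729 × 237 → ξ = 172.8 kmol/h.
Outlet (n = n₀ + ν ξ):
  C₄H₁₀: 237 − 1(172.8) = 64.23
  O₂: 2867 − 6.5(172.8) = 1744
  N₂: 10780 (inert)
  CO₂: 0 + 4(172.8) = 691.1
  H₂O: 0 + 5(172.8) = 863.9
Total out = 64.23 + 1744 + 10780 + 691.1 + 863.9 = 14150 kmol/h.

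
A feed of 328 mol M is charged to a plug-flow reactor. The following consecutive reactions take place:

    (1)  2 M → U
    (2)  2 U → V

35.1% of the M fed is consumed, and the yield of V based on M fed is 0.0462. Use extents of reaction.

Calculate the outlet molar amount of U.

Conversion of M: M consumed = 2ξ₁ = 0.351 × 328 → ξ₁ = 57.56 mol.
Yield of V: 1ξ₂ / 328 = 0.0462 → ξ₂ = 15.15 mol.
Outlet amounts (n = n₀ + Σ ν·ξ):
  M: 328 − 2(57.56) = 212.9
  U: 0 + 1(57.56) − 2(15.15) = 27.26
  V: 0 + 1(15.15) = 15.15

27.3 mol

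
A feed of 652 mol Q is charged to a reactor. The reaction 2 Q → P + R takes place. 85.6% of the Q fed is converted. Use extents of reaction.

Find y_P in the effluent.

0.428

Q reacted = 0.856 × 652 = 558.1 mol; ν_Q = −2, so ξ = 558.1/2 = 279.1 mol.
Outlet amounts (n = n₀ + ν ξ):
  Q: 652 − 2(279.1) = 93.89
  P: 0 + 1(279.1) = 279.1
  R: 0 + 1(279.1) = 279.1
Total out = 652 mol; y_P = 279.1 / 652 = 0.428.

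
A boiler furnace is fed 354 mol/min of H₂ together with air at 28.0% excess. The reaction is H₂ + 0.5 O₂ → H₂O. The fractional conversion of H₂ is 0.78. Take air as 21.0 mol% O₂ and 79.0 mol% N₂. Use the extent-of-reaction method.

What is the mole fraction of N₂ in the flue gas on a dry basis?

Stoichiometric O₂ = 0.5 × 354 = 177 mol/min; O₂ fed = 177 × 1.280 = 226.6 mol/min.
N₂ fed = 226.6 × 79/21 = 852.3 mol/min.
Fuel reacted = 0.78 × 354 → ξ = 276.1 mol/min.
Outlet (n = n₀ + ν ξ):
  H₂: 354 − 1(276.1) = 77.88
  O₂: 226.6 − 0.5(276.1) = 88.5
  N₂: 852.3 (inert)
  H₂O: 0 + 1(276.1) = 276.1
Dry total = 1019 mol/min; y_N₂ (dry) = 852.3 / 1019 = 0.8367.

0.837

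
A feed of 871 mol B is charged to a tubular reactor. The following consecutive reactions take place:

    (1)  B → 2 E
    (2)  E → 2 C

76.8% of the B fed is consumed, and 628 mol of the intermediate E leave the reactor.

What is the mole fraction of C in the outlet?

0.631

Conversion of B: B consumed = 1ξ₁ = 0.768 × 871 → ξ₁ = 668.9 mol.
E balance: n_E = 0 + 2ξ₁ − 1ξ₂ = 628 → ξ₂ = (2·668.9 − 628)/1 = 709.9 mol.
Outlet amounts (n = n₀ + Σ ν·ξ):
  B: 871 − 1(668.9) = 202.1
  E: 0 + 2(668.9) − 1(709.9) = 628
  C: 0 + 2(709.9) = 1420
Total out = 2250 mol; y_C = 1420 / 2250 = 0.631.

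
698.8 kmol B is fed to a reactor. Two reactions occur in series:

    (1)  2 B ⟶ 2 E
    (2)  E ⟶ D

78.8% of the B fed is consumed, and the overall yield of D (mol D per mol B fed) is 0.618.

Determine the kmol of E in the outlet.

Conversion of B: B consumed = 2ξ₁ = 0.788 × 698.8 → ξ₁ = 275.3 kmol.
Yield of D: 1ξ₂ / 698.8 = 0.618 → ξ₂ = 431.9 kmol.
Outlet amounts (n = n₀ + Σ ν·ξ):
  B: 698.8 − 2(275.3) = 148.1
  E: 0 + 2(275.3) − 1(431.9) = 118.8
  D: 0 + 1(431.9) = 431.9

119 kmol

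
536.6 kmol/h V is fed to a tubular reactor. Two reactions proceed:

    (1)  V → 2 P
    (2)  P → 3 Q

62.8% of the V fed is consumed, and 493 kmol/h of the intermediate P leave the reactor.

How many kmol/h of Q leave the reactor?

Conversion of V: V consumed = 1ξ₁ = 0.628 × 536.6 → ξ₁ = 337 kmol/h.
P balance: n_P = 0 + 2ξ₁ − 1ξ₂ = 493 → ξ₂ = (2·337 − 493)/1 = 181 kmol/h.
Outlet amounts (n = n₀ + Σ ν·ξ):
  V: 536.6 − 1(337) = 199.6
  P: 0 + 2(337) − 1(181) = 493
  Q: 0 + 3(181) = 542.9

543 kmol/h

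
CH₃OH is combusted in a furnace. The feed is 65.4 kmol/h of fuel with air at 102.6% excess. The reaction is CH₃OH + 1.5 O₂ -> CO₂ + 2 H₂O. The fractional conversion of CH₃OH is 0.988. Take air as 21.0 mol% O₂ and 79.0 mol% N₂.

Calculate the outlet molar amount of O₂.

102 kmol/h

Stoichiometric O₂ = 1.5 × 65.4 = 98.1 kmol/h; O₂ fed = 98.1 × 2.026 = 198.8 kmol/h.
N₂ fed = 198.8 × 79/21 = 747.7 kmol/h.
Fuel reacted = 0.988 × 65.4 → ξ = 64.62 kmol/h.
Outlet (n = n₀ + ν ξ):
  CH₃OH: 65.4 − 1(64.62) = 0.7848
  O₂: 198.8 − 1.5(64.62) = 101.8
  N₂: 747.7 (inert)
  CO₂: 0 + 1(64.62) = 64.62
  H₂O: 0 + 2(64.62) = 129.2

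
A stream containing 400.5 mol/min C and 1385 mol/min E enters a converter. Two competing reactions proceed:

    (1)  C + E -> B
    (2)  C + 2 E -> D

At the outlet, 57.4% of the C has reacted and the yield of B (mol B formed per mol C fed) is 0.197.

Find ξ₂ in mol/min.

Yield of B: 1ξ₁ / 400.5 = 0.197 → ξ₁ = 78.9 mol/min.
Conversion of C: 1ξ₁ + 1ξ₂ = 0.574 × 400.5 = 229.9 → ξ₂ = 151 mol/min.
Outlet amounts (n = n₀ + Σ ν·ξ):
  C: 400.5 − 1(78.9) − 1(151) = 170.6
  E: 1385 − 1(78.9) − 2(151) = 1004
  B: 0 + 1(78.9) = 78.9
  D: 0 + 1(151) = 151

ξ₂ = 151 mol/min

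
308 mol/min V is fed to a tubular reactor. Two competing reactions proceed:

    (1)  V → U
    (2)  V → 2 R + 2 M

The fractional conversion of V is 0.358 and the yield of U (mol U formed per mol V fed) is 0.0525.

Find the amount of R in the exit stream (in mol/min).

Yield of U: 1ξ₁ / 308 = 0.0525 → ξ₁ = 16.17 mol/min.
Conversion of V: 1ξ₁ + 1ξ₂ = 0.358 × 308 = 110.3 → ξ₂ = 94.09 mol/min.
Outlet amounts (n = n₀ + Σ ν·ξ):
  V: 308 − 1(16.17) − 1(94.09) = 197.7
  U: 0 + 1(16.17) = 16.17
  R: 0 + 2(94.09) = 188.2
  M: 0 + 2(94.09) = 188.2

188 mol/min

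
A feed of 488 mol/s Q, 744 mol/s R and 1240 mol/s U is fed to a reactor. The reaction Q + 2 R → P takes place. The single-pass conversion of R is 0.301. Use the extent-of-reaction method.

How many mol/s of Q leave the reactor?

376 mol/s

R reacted = 0.301 × 744 = 223.9 mol/s; ν_R = −2, so ξ = 223.9/2 = 112 mol/s.
Outlet amounts (n = n₀ + ν ξ):
  Q: 488 − 1(112) = 376
  R: 744 − 2(112) = 520.1
  P: 0 + 1(112) = 112
  U: 1240 (inert)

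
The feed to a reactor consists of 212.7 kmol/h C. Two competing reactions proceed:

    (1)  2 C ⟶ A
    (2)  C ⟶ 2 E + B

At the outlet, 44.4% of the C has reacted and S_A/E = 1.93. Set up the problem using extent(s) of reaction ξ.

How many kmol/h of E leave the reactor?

Conversion of C: C consumed = 0.444 × 212.7 = 94.44 kmol/h = 2ξ₁ + 1ξ₂.
Selectivity: 1ξ₁ / (2ξ₂) = 1.93 → ξ₁ = 3.86 ξ₂.
Substitute: (2·3.86 + 1) ξ₂ = 94.44 → ξ₂ = 10.83 kmol/h, ξ₁ = 41.8 kmol/h.
Outlet amounts (n = n₀ + Σ ν·ξ):
  C: 212.7 − 2(41.8) − 1(10.83) = 118.3
  A: 0 + 1(41.8) = 41.8
  E: 0 + 2(10.83) = 21.66
  B: 0 + 1(10.83) = 10.83

21.7 kmol/h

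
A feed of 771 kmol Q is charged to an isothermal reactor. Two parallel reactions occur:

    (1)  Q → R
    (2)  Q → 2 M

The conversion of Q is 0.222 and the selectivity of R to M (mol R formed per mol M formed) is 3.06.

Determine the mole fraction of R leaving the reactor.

Conversion of Q: Q consumed = 0.222 × 771 = 171.2 kmol = 1ξ₁ + 1ξ₂.
Selectivity: 1ξ₁ / (2ξ₂) = 3.06 → ξ₁ = 6.12 ξ₂.
Substitute: (1·6.12 + 1) ξ₂ = 171.2 → ξ₂ = 24.04 kmol, ξ₁ = 147.1 kmol.
Outlet amounts (n = n₀ + Σ ν·ξ):
  Q: 771 − 1(147.1) − 1(24.04) = 599.8
  R: 0 + 1(147.1) = 147.1
  M: 0 + 2(24.04) = 48.08
Total out = 795 kmol; y_R = 147.1 / 795 = 0.1851.

0.185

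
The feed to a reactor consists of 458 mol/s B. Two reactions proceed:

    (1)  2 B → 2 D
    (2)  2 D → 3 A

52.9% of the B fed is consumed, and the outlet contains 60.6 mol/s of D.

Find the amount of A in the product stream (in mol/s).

Conversion of B: B consumed = 2ξ₁ = 0.529 × 458 → ξ₁ = 121.1 mol/s.
D balance: n_D = 0 + 2ξ₁ − 2ξ₂ = 60.6 → ξ₂ = (2·121.1 − 60.6)/2 = 90.84 mol/s.
Outlet amounts (n = n₀ + Σ ν·ξ):
  B: 458 − 2(121.1) = 215.7
  D: 0 + 2(121.1) − 2(90.84) = 60.6
  A: 0 + 3(90.84) = 272.5

273 mol/s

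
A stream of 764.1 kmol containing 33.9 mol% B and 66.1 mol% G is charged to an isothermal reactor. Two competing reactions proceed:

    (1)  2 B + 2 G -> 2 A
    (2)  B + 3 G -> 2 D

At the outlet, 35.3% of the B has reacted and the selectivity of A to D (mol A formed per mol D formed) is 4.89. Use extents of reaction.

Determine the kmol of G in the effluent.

397 kmol

Conversion of B: B consumed = 0.353 × 259 = 91.44 kmol = 2ξ₁ + 1ξ₂.
Selectivity: 2ξ₁ / (2ξ₂) = 4.89 → ξ₁ = 4.89 ξ₂.
Substitute: (2·4.89 + 1) ξ₂ = 91.44 → ξ₂ = 8.482 kmol, ξ₁ = 41.48 kmol.
Outlet amounts (n = n₀ + Σ ν·ξ):
  B: 259 − 2(41.48) − 1(8.482) = 167.6
  G: 505.1 − 2(41.48) − 3(8.482) = 396.7
  A: 0 + 2(41.48) = 82.96
  D: 0 + 2(8.482) = 16.96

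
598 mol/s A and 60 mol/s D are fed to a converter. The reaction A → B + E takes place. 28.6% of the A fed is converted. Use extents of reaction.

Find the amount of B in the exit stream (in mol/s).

A reacted = 0.286 × 598 = 171 mol/s; ν_A = −1, so ξ = 171/1 = 171 mol/s.
Outlet amounts (n = n₀ + ν ξ):
  A: 598 − 1(171) = 427
  B: 0 + 1(171) = 171
  E: 0 + 1(171) = 171
  D: 60 (inert)

171 mol/s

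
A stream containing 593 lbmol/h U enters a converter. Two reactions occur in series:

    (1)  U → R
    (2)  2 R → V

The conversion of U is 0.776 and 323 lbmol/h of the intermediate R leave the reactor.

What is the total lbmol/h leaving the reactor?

524 lbmol/h

Conversion of U: U consumed = 1ξ₁ = 0.776 × 593 → ξ₁ = 460.2 lbmol/h.
R balance: n_R = 0 + 1ξ₁ − 2ξ₂ = 323 → ξ₂ = (1·460.2 − 323)/2 = 68.58 lbmol/h.
Outlet amounts (n = n₀ + Σ ν·ξ):
  U: 593 − 1(460.2) = 132.8
  R: 0 + 1(460.2) − 2(68.58) = 323
  V: 0 + 1(68.58) = 68.58
Total out = 132.8 + 323 + 68.58 = 524.4 lbmol/h.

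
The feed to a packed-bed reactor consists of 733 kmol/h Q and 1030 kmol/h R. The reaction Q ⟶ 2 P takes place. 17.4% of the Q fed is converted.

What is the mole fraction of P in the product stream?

0.135

Q reacted = 0.174 × 733 = 127.5 kmol/h; ν_Q = −1, so ξ = 127.5/1 = 127.5 kmol/h.
Outlet amounts (n = n₀ + ν ξ):
  Q: 733 − 1(127.5) = 605.5
  P: 0 + 2(127.5) = 255.1
  R: 1030 (inert)
Total out = 1891 kmol/h; y_P = 255.1 / 1891 = 0.1349.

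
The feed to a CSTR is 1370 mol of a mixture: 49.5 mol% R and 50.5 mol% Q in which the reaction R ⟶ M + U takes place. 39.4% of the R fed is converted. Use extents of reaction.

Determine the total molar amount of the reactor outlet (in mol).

R reacted = 0.394 × 678.1 = 267.2 mol; ν_R = −1, so ξ = 267.2/1 = 267.2 mol.
Outlet amounts (n = n₀ + ν ξ):
  R: 678.1 − 1(267.2) = 411
  M: 0 + 1(267.2) = 267.2
  U: 0 + 1(267.2) = 267.2
  Q: 691.9 (inert)
Total out = 411 + 267.2 + 267.2 + 691.9 = 1637 mol.

1640 mol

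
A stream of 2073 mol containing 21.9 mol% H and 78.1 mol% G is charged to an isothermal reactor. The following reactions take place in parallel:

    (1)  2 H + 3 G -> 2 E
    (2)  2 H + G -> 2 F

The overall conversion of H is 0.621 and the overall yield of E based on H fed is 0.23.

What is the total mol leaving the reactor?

1830 mol

Yield of E: 2ξ₁ / 454 = 0.23 → ξ₁ = 52.21 mol.
Conversion of H: 2ξ₁ + 2ξ₂ = 0.621 × 454 = 281.9 → ξ₂ = 88.75 mol.
Outlet amounts (n = n₀ + Σ ν·ξ):
  H: 454 − 2(52.21) − 2(88.75) = 172.1
  G: 1619 − 3(52.21) − 1(88.75) = 1374
  E: 0 + 2(52.21) = 104.4
  F: 0 + 2(88.75) = 177.5
Total out = 172.1 + 1374 + 104.4 + 177.5 = 1828 mol.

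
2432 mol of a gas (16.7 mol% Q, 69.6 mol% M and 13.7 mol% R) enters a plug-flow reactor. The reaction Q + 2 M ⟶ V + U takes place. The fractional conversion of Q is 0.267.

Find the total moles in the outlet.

2320 mol

Q reacted = 0.267 × 406.1 = 108.4 mol; ν_Q = −1, so ξ = 108.4/1 = 108.4 mol.
Outlet amounts (n = n₀ + ν ξ):
  Q: 406.1 − 1(108.4) = 297.7
  M: 1693 − 2(108.4) = 1476
  V: 0 + 1(108.4) = 108.4
  U: 0 + 1(108.4) = 108.4
  R: 333.2 (inert)
Total out = 297.7 + 1476 + 108.4 + 108.4 + 333.2 = 2324 mol.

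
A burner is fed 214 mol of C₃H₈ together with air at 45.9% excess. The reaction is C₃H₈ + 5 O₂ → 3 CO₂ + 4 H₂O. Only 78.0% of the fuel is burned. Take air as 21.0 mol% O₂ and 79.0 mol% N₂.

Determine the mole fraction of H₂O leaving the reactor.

Stoichiometric O₂ = 5 × 214 = 1070 mol; O₂ fed = 1070 × 1.459 = 1561 mol.
N₂ fed = 1561 × 79/21 = 5873 mol.
Fuel reacted = 0.78 × 214 → ξ = 166.9 mol.
Outlet (n = n₀ + ν ξ):
  C₃H₈: 214 − 1(166.9) = 47.08
  O₂: 1561 − 5(166.9) = 726.5
  N₂: 5873 (inert)
  CO₂: 0 + 3(166.9) = 500.8
  H₂O: 0 + 4(166.9) = 667.7
Total out = 7815 mol; y_H₂O = 667.7 / 7815 = 0.08544.

0.0854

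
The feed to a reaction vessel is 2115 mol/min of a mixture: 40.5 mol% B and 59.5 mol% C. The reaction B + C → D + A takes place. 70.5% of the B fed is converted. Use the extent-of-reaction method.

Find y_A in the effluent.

B reacted = 0.705 × 856.6 = 603.9 mol/min; ν_B = −1, so ξ = 603.9/1 = 603.9 mol/min.
Outlet amounts (n = n₀ + ν ξ):
  B: 856.6 − 1(603.9) = 252.7
  C: 1258 − 1(603.9) = 654.5
  D: 0 + 1(603.9) = 603.9
  A: 0 + 1(603.9) = 603.9
Total out = 2115 mol/min; y_A = 603.9 / 2115 = 0.2855.

0.286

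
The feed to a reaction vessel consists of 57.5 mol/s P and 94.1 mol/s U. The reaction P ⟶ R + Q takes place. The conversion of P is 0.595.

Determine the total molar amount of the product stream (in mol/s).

P reacted = 0.595 × 57.5 = 34.21 mol/s; ν_P = −1, so ξ = 34.21/1 = 34.21 mol/s.
Outlet amounts (n = n₀ + ν ξ):
  P: 57.5 − 1(34.21) = 23.29
  R: 0 + 1(34.21) = 34.21
  Q: 0 + 1(34.21) = 34.21
  U: 94.1 (inert)
Total out = 23.29 + 34.21 + 34.21 + 94.1 = 185.8 mol/s.

186 mol/s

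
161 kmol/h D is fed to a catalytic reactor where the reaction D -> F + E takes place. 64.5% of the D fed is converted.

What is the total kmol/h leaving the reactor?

265 kmol/h

D reacted = 0.645 × 161 = 103.8 kmol/h; ν_D = −1, so ξ = 103.8/1 = 103.8 kmol/h.
Outlet amounts (n = n₀ + ν ξ):
  D: 161 − 1(103.8) = 57.16
  F: 0 + 1(103.8) = 103.8
  E: 0 + 1(103.8) = 103.8
Total out = 57.16 + 103.8 + 103.8 = 264.8 kmol/h.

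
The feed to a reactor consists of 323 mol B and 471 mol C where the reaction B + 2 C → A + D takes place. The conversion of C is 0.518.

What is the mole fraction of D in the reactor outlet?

C reacted = 0.518 × 471 = 244 mol; ν_C = −2, so ξ = 244/2 = 122 mol.
Outlet amounts (n = n₀ + ν ξ):
  B: 323 − 1(122) = 201
  C: 471 − 2(122) = 227
  A: 0 + 1(122) = 122
  D: 0 + 1(122) = 122
Total out = 672 mol; y_D = 122 / 672 = 0.1815.

0.182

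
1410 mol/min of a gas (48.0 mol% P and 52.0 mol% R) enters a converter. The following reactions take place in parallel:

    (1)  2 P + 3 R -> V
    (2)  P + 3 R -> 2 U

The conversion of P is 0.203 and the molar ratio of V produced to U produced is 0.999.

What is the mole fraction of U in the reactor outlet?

0.0484

Conversion of P: P consumed = 0.203 × 676.8 = 137.4 mol/min = 2ξ₁ + 1ξ₂.
Selectivity: 1ξ₁ / (2ξ₂) = 0.999 → ξ₁ = 1.998 ξ₂.
Substitute: (2·1.998 + 1) ξ₂ = 137.4 → ξ₂ = 27.5 mol/min, ξ₁ = 54.95 mol/min.
Outlet amounts (n = n₀ + Σ ν·ξ):
  P: 676.8 − 2(54.95) − 1(27.5) = 539.4
  R: 733.2 − 3(54.95) − 3(27.5) = 485.9
  V: 0 + 1(54.95) = 54.95
  U: 0 + 2(27.5) = 55
Total out = 1135 mol/min; y_U = 55 / 1135 = 0.04845.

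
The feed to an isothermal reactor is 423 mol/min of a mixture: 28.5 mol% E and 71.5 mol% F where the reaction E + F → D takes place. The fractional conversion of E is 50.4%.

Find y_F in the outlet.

0.667

E reacted = 0.504 × 120.6 = 60.76 mol/min; ν_E = −1, so ξ = 60.76/1 = 60.76 mol/min.
Outlet amounts (n = n₀ + ν ξ):
  E: 120.6 − 1(60.76) = 59.8
  F: 302.4 − 1(60.76) = 241.7
  D: 0 + 1(60.76) = 60.76
Total out = 362.2 mol/min; y_F = 241.7 / 362.2 = 0.6672.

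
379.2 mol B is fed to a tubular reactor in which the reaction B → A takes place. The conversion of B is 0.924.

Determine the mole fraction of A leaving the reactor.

B reacted = 0.924 × 379.2 = 350.4 mol; ν_B = −1, so ξ = 350.4/1 = 350.4 mol.
Outlet amounts (n = n₀ + ν ξ):
  B: 379.2 − 1(350.4) = 28.82
  A: 0 + 1(350.4) = 350.4
Total out = 379.2 mol; y_A = 350.4 / 379.2 = 0.924.

0.924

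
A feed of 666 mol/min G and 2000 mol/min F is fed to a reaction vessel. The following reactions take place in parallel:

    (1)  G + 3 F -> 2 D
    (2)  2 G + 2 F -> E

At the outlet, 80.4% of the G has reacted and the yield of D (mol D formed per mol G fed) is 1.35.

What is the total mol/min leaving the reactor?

1640 mol/min

Yield of D: 2ξ₁ / 666 = 1.35 → ξ₁ = 449.6 mol/min.
Conversion of G: 1ξ₁ + 2ξ₂ = 0.804 × 666 = 535.5 → ξ₂ = 42.96 mol/min.
Outlet amounts (n = n₀ + Σ ν·ξ):
  G: 666 − 1(449.6) − 2(42.96) = 130.5
  F: 2000 − 3(449.6) − 2(42.96) = 565.4
  D: 0 + 2(449.6) = 899.1
  E: 0 + 1(42.96) = 42.96
Total out = 130.5 + 565.4 + 899.1 + 42.96 = 1638 mol/min.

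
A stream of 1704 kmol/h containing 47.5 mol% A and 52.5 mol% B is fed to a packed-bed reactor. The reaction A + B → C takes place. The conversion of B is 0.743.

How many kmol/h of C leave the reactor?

665 kmol/h

B reacted = 0.743 × 894.6 = 664.7 kmol/h; ν_B = −1, so ξ = 664.7/1 = 664.7 kmol/h.
Outlet amounts (n = n₀ + ν ξ):
  A: 809.4 − 1(664.7) = 144.7
  B: 894.6 − 1(664.7) = 229.9
  C: 0 + 1(664.7) = 664.7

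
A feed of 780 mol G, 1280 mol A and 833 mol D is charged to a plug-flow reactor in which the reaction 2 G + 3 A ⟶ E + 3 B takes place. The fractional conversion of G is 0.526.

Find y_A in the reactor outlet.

G reacted = 0.526 × 780 = 410.3 mol; ν_G = −2, so ξ = 410.3/2 = 205.1 mol.
Outlet amounts (n = n₀ + ν ξ):
  G: 780 − 2(205.1) = 369.7
  A: 1280 − 3(205.1) = 664.6
  E: 0 + 1(205.1) = 205.1
  B: 0 + 3(205.1) = 615.4
  D: 833 (inert)
Total out = 2688 mol; y_A = 664.6 / 2688 = 0.2473.

0.247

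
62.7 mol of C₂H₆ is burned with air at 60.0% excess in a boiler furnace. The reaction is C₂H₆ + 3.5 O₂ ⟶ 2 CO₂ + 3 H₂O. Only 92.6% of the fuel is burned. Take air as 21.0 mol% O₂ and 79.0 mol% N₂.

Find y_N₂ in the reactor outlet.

0.749

Stoichiometric O₂ = 3.5 × 62.7 = 219.5 mol; O₂ fed = 219.5 × 1.600 = 351.1 mol.
N₂ fed = 351.1 × 79/21 = 1321 mol.
Fuel reacted = 0.926 × 62.7 → ξ = 58.06 mol.
Outlet (n = n₀ + ν ξ):
  C₂H₆: 62.7 − 1(58.06) = 4.64
  O₂: 351.1 − 3.5(58.06) = 147.9
  N₂: 1321 (inert)
  CO₂: 0 + 2(58.06) = 116.1
  H₂O: 0 + 3(58.06) = 174.2
Total out = 1764 mol; y_N₂ = 1321 / 1764 = 0.7489.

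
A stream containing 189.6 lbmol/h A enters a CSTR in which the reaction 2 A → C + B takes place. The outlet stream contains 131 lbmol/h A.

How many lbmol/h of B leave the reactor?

29.3 lbmol/h

For A: n = n₀ − 2ξ → 131 = 189.6 − 2ξ, giving ξ = 29.3 lbmol/h.
Outlet amounts (n = n₀ + ν ξ):
  A: 189.6 − 2(29.3) = 131
  C: 0 + 1(29.3) = 29.3
  B: 0 + 1(29.3) = 29.3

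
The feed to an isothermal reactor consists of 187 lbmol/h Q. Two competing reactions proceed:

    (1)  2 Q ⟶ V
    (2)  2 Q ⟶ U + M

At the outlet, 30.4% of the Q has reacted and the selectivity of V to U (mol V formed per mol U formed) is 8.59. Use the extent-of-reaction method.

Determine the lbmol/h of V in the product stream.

Conversion of Q: Q consumed = 0.304 × 187 = 56.85 lbmol/h = 2ξ₁ + 2ξ₂.
Selectivity: 1ξ₁ / (1ξ₂) = 8.59 → ξ₁ = 8.59 ξ₂.
Substitute: (2·8.59 + 2) ξ₂ = 56.85 → ξ₂ = 2.964 lbmol/h, ξ₁ = 25.46 lbmol/h.
Outlet amounts (n = n₀ + Σ ν·ξ):
  Q: 187 − 2(25.46) − 2(2.964) = 130.2
  V: 0 + 1(25.46) = 25.46
  U: 0 + 1(2.964) = 2.964
  M: 0 + 1(2.964) = 2.964

25.5 lbmol/h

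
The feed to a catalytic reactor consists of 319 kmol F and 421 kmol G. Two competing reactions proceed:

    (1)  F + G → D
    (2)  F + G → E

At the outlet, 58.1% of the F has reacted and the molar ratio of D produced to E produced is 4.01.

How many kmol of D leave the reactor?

148 kmol

Conversion of F: F consumed = 0.581 × 319 = 185.3 kmol = 1ξ₁ + 1ξ₂.
Selectivity: 1ξ₁ / (1ξ₂) = 4.01 → ξ₁ = 4.01 ξ₂.
Substitute: (1·4.01 + 1) ξ₂ = 185.3 → ξ₂ = 36.99 kmol, ξ₁ = 148.3 kmol.
Outlet amounts (n = n₀ + Σ ν·ξ):
  F: 319 − 1(148.3) − 1(36.99) = 133.7
  G: 421 − 1(148.3) − 1(36.99) = 235.7
  D: 0 + 1(148.3) = 148.3
  E: 0 + 1(36.99) = 36.99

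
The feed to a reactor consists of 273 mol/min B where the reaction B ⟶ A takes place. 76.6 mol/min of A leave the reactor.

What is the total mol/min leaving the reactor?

273 mol/min

For A: n = n₀ + 1ξ → 76.6 = 0 + 1ξ, giving ξ = 76.6 mol/min.
Outlet amounts (n = n₀ + ν ξ):
  B: 273 − 1(76.6) = 196.4
  A: 0 + 1(76.6) = 76.6
Total out = 196.4 + 76.6 = 273 mol/min.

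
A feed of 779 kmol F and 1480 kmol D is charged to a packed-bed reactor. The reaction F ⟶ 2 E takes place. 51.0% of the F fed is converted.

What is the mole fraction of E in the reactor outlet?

0.299

F reacted = 0.51 × 779 = 397.3 kmol; ν_F = −1, so ξ = 397.3/1 = 397.3 kmol.
Outlet amounts (n = n₀ + ν ξ):
  F: 779 − 1(397.3) = 381.7
  E: 0 + 2(397.3) = 794.6
  D: 1480 (inert)
Total out = 2656 kmol; y_E = 794.6 / 2656 = 0.2991.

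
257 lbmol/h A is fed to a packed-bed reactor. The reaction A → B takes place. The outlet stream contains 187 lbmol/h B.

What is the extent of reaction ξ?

For B: n = n₀ + 1ξ → 187 = 0 + 1ξ, giving ξ = 187 lbmol/h.
Outlet amounts (n = n₀ + ν ξ):
  A: 257 − 1(187) = 70
  B: 0 + 1(187) = 187

ξ = 187 lbmol/h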